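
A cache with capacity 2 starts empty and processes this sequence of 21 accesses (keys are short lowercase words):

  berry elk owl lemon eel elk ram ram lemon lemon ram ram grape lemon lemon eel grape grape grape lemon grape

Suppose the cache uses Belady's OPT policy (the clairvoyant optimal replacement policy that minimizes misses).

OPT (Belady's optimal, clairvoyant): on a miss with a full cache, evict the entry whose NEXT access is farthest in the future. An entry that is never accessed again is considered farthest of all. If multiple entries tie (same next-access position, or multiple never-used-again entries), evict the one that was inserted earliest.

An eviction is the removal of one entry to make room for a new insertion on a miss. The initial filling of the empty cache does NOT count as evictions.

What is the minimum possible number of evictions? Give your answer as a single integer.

OPT (Belady) simulation (capacity=2):
  1. access berry: MISS. Cache: [berry]
  2. access elk: MISS. Cache: [berry elk]
  3. access owl: MISS, evict berry (next use: never). Cache: [elk owl]
  4. access lemon: MISS, evict owl (next use: never). Cache: [elk lemon]
  5. access eel: MISS, evict lemon (next use: step 9). Cache: [elk eel]
  6. access elk: HIT. Next use of elk: never. Cache: [elk eel]
  7. access ram: MISS, evict elk (next use: never). Cache: [eel ram]
  8. access ram: HIT. Next use of ram: step 11. Cache: [eel ram]
  9. access lemon: MISS, evict eel (next use: step 16). Cache: [ram lemon]
  10. access lemon: HIT. Next use of lemon: step 14. Cache: [ram lemon]
  11. access ram: HIT. Next use of ram: step 12. Cache: [ram lemon]
  12. access ram: HIT. Next use of ram: never. Cache: [ram lemon]
  13. access grape: MISS, evict ram (next use: never). Cache: [lemon grape]
  14. access lemon: HIT. Next use of lemon: step 15. Cache: [lemon grape]
  15. access lemon: HIT. Next use of lemon: step 20. Cache: [lemon grape]
  16. access eel: MISS, evict lemon (next use: step 20). Cache: [grape eel]
  17. access grape: HIT. Next use of grape: step 18. Cache: [grape eel]
  18. access grape: HIT. Next use of grape: step 19. Cache: [grape eel]
  19. access grape: HIT. Next use of grape: step 21. Cache: [grape eel]
  20. access lemon: MISS, evict eel (next use: never). Cache: [grape lemon]
  21. access grape: HIT. Next use of grape: never. Cache: [grape lemon]
Total: 11 hits, 10 misses, 8 evictions

Answer: 8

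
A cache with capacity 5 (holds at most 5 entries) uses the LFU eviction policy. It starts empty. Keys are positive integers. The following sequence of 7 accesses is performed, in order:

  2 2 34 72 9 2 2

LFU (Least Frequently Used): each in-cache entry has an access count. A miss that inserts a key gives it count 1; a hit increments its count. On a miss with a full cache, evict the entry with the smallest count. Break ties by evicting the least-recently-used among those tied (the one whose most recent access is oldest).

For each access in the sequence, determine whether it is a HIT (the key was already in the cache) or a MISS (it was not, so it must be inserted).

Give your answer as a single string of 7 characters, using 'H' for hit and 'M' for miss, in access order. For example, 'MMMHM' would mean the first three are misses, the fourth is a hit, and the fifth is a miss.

Answer: MHMMMHH

Derivation:
LFU simulation (capacity=5):
  1. access 2: MISS. Cache: [2(c=1)]
  2. access 2: HIT, count now 2. Cache: [2(c=2)]
  3. access 34: MISS. Cache: [34(c=1) 2(c=2)]
  4. access 72: MISS. Cache: [34(c=1) 72(c=1) 2(c=2)]
  5. access 9: MISS. Cache: [34(c=1) 72(c=1) 9(c=1) 2(c=2)]
  6. access 2: HIT, count now 3. Cache: [34(c=1) 72(c=1) 9(c=1) 2(c=3)]
  7. access 2: HIT, count now 4. Cache: [34(c=1) 72(c=1) 9(c=1) 2(c=4)]
Total: 3 hits, 4 misses, 0 evictions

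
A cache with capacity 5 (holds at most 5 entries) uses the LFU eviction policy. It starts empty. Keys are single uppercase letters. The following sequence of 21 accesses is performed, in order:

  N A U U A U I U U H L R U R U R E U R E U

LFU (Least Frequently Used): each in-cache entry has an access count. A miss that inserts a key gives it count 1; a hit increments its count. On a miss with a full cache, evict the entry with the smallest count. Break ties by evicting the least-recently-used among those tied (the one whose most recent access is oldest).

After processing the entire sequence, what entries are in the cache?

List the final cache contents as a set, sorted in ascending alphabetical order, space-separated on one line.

Answer: A E L R U

Derivation:
LFU simulation (capacity=5):
  1. access N: MISS. Cache: [N(c=1)]
  2. access A: MISS. Cache: [N(c=1) A(c=1)]
  3. access U: MISS. Cache: [N(c=1) A(c=1) U(c=1)]
  4. access U: HIT, count now 2. Cache: [N(c=1) A(c=1) U(c=2)]
  5. access A: HIT, count now 2. Cache: [N(c=1) U(c=2) A(c=2)]
  6. access U: HIT, count now 3. Cache: [N(c=1) A(c=2) U(c=3)]
  7. access I: MISS. Cache: [N(c=1) I(c=1) A(c=2) U(c=3)]
  8. access U: HIT, count now 4. Cache: [N(c=1) I(c=1) A(c=2) U(c=4)]
  9. access U: HIT, count now 5. Cache: [N(c=1) I(c=1) A(c=2) U(c=5)]
  10. access H: MISS. Cache: [N(c=1) I(c=1) H(c=1) A(c=2) U(c=5)]
  11. access L: MISS, evict N(c=1). Cache: [I(c=1) H(c=1) L(c=1) A(c=2) U(c=5)]
  12. access R: MISS, evict I(c=1). Cache: [H(c=1) L(c=1) R(c=1) A(c=2) U(c=5)]
  13. access U: HIT, count now 6. Cache: [H(c=1) L(c=1) R(c=1) A(c=2) U(c=6)]
  14. access R: HIT, count now 2. Cache: [H(c=1) L(c=1) A(c=2) R(c=2) U(c=6)]
  15. access U: HIT, count now 7. Cache: [H(c=1) L(c=1) A(c=2) R(c=2) U(c=7)]
  16. access R: HIT, count now 3. Cache: [H(c=1) L(c=1) A(c=2) R(c=3) U(c=7)]
  17. access E: MISS, evict H(c=1). Cache: [L(c=1) E(c=1) A(c=2) R(c=3) U(c=7)]
  18. access U: HIT, count now 8. Cache: [L(c=1) E(c=1) A(c=2) R(c=3) U(c=8)]
  19. access R: HIT, count now 4. Cache: [L(c=1) E(c=1) A(c=2) R(c=4) U(c=8)]
  20. access E: HIT, count now 2. Cache: [L(c=1) A(c=2) E(c=2) R(c=4) U(c=8)]
  21. access U: HIT, count now 9. Cache: [L(c=1) A(c=2) E(c=2) R(c=4) U(c=9)]
Total: 13 hits, 8 misses, 3 evictions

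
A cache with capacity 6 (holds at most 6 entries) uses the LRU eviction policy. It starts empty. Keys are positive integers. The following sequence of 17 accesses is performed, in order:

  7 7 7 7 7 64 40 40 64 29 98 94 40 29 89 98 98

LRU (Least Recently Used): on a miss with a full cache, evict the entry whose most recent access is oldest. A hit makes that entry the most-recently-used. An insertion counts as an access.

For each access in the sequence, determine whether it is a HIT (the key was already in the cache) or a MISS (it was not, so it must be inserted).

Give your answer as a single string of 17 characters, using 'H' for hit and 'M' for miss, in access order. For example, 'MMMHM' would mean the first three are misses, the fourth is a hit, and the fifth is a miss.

LRU simulation (capacity=6):
  1. access 7: MISS. Cache (LRU->MRU): [7]
  2. access 7: HIT. Cache (LRU->MRU): [7]
  3. access 7: HIT. Cache (LRU->MRU): [7]
  4. access 7: HIT. Cache (LRU->MRU): [7]
  5. access 7: HIT. Cache (LRU->MRU): [7]
  6. access 64: MISS. Cache (LRU->MRU): [7 64]
  7. access 40: MISS. Cache (LRU->MRU): [7 64 40]
  8. access 40: HIT. Cache (LRU->MRU): [7 64 40]
  9. access 64: HIT. Cache (LRU->MRU): [7 40 64]
  10. access 29: MISS. Cache (LRU->MRU): [7 40 64 29]
  11. access 98: MISS. Cache (LRU->MRU): [7 40 64 29 98]
  12. access 94: MISS. Cache (LRU->MRU): [7 40 64 29 98 94]
  13. access 40: HIT. Cache (LRU->MRU): [7 64 29 98 94 40]
  14. access 29: HIT. Cache (LRU->MRU): [7 64 98 94 40 29]
  15. access 89: MISS, evict 7. Cache (LRU->MRU): [64 98 94 40 29 89]
  16. access 98: HIT. Cache (LRU->MRU): [64 94 40 29 89 98]
  17. access 98: HIT. Cache (LRU->MRU): [64 94 40 29 89 98]
Total: 10 hits, 7 misses, 1 evictions

Answer: MHHHHMMHHMMMHHMHH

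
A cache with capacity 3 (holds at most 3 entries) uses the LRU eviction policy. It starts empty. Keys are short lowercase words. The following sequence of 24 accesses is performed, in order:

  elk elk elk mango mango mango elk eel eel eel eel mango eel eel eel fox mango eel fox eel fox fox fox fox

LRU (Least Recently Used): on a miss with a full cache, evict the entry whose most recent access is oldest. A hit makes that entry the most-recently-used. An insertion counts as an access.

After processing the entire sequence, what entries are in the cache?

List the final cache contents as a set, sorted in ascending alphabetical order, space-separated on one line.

Answer: eel fox mango

Derivation:
LRU simulation (capacity=3):
  1. access elk: MISS. Cache (LRU->MRU): [elk]
  2. access elk: HIT. Cache (LRU->MRU): [elk]
  3. access elk: HIT. Cache (LRU->MRU): [elk]
  4. access mango: MISS. Cache (LRU->MRU): [elk mango]
  5. access mango: HIT. Cache (LRU->MRU): [elk mango]
  6. access mango: HIT. Cache (LRU->MRU): [elk mango]
  7. access elk: HIT. Cache (LRU->MRU): [mango elk]
  8. access eel: MISS. Cache (LRU->MRU): [mango elk eel]
  9. access eel: HIT. Cache (LRU->MRU): [mango elk eel]
  10. access eel: HIT. Cache (LRU->MRU): [mango elk eel]
  11. access eel: HIT. Cache (LRU->MRU): [mango elk eel]
  12. access mango: HIT. Cache (LRU->MRU): [elk eel mango]
  13. access eel: HIT. Cache (LRU->MRU): [elk mango eel]
  14. access eel: HIT. Cache (LRU->MRU): [elk mango eel]
  15. access eel: HIT. Cache (LRU->MRU): [elk mango eel]
  16. access fox: MISS, evict elk. Cache (LRU->MRU): [mango eel fox]
  17. access mango: HIT. Cache (LRU->MRU): [eel fox mango]
  18. access eel: HIT. Cache (LRU->MRU): [fox mango eel]
  19. access fox: HIT. Cache (LRU->MRU): [mango eel fox]
  20. access eel: HIT. Cache (LRU->MRU): [mango fox eel]
  21. access fox: HIT. Cache (LRU->MRU): [mango eel fox]
  22. access fox: HIT. Cache (LRU->MRU): [mango eel fox]
  23. access fox: HIT. Cache (LRU->MRU): [mango eel fox]
  24. access fox: HIT. Cache (LRU->MRU): [mango eel fox]
Total: 20 hits, 4 misses, 1 evictions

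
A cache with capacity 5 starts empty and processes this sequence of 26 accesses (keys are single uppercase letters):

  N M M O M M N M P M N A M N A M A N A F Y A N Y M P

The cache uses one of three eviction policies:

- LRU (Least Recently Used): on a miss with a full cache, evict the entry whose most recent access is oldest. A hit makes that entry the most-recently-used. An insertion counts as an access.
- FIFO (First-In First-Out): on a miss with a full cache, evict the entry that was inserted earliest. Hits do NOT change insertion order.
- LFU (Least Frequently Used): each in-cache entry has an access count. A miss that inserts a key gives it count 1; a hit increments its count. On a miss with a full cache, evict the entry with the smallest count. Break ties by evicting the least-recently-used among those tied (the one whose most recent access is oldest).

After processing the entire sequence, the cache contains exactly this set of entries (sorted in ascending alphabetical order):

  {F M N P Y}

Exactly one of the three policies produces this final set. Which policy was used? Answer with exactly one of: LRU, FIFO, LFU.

Simulating under each policy and comparing final sets:
  LRU: final set = {A M N P Y} -> differs
  FIFO: final set = {F M N P Y} -> MATCHES target
  LFU: final set = {A M N P Y} -> differs
Only FIFO produces the target set.

Answer: FIFO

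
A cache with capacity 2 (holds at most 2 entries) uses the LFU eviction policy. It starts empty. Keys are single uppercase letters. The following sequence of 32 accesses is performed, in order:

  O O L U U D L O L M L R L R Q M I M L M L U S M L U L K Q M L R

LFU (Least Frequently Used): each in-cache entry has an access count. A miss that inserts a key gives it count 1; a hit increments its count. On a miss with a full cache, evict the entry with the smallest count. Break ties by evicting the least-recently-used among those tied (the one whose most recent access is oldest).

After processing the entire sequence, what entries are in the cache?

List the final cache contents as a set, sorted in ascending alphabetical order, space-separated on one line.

LFU simulation (capacity=2):
  1. access O: MISS. Cache: [O(c=1)]
  2. access O: HIT, count now 2. Cache: [O(c=2)]
  3. access L: MISS. Cache: [L(c=1) O(c=2)]
  4. access U: MISS, evict L(c=1). Cache: [U(c=1) O(c=2)]
  5. access U: HIT, count now 2. Cache: [O(c=2) U(c=2)]
  6. access D: MISS, evict O(c=2). Cache: [D(c=1) U(c=2)]
  7. access L: MISS, evict D(c=1). Cache: [L(c=1) U(c=2)]
  8. access O: MISS, evict L(c=1). Cache: [O(c=1) U(c=2)]
  9. access L: MISS, evict O(c=1). Cache: [L(c=1) U(c=2)]
  10. access M: MISS, evict L(c=1). Cache: [M(c=1) U(c=2)]
  11. access L: MISS, evict M(c=1). Cache: [L(c=1) U(c=2)]
  12. access R: MISS, evict L(c=1). Cache: [R(c=1) U(c=2)]
  13. access L: MISS, evict R(c=1). Cache: [L(c=1) U(c=2)]
  14. access R: MISS, evict L(c=1). Cache: [R(c=1) U(c=2)]
  15. access Q: MISS, evict R(c=1). Cache: [Q(c=1) U(c=2)]
  16. access M: MISS, evict Q(c=1). Cache: [M(c=1) U(c=2)]
  17. access I: MISS, evict M(c=1). Cache: [I(c=1) U(c=2)]
  18. access M: MISS, evict I(c=1). Cache: [M(c=1) U(c=2)]
  19. access L: MISS, evict M(c=1). Cache: [L(c=1) U(c=2)]
  20. access M: MISS, evict L(c=1). Cache: [M(c=1) U(c=2)]
  21. access L: MISS, evict M(c=1). Cache: [L(c=1) U(c=2)]
  22. access U: HIT, count now 3. Cache: [L(c=1) U(c=3)]
  23. access S: MISS, evict L(c=1). Cache: [S(c=1) U(c=3)]
  24. access M: MISS, evict S(c=1). Cache: [M(c=1) U(c=3)]
  25. access L: MISS, evict M(c=1). Cache: [L(c=1) U(c=3)]
  26. access U: HIT, count now 4. Cache: [L(c=1) U(c=4)]
  27. access L: HIT, count now 2. Cache: [L(c=2) U(c=4)]
  28. access K: MISS, evict L(c=2). Cache: [K(c=1) U(c=4)]
  29. access Q: MISS, evict K(c=1). Cache: [Q(c=1) U(c=4)]
  30. access M: MISS, evict Q(c=1). Cache: [M(c=1) U(c=4)]
  31. access L: MISS, evict M(c=1). Cache: [L(c=1) U(c=4)]
  32. access R: MISS, evict L(c=1). Cache: [R(c=1) U(c=4)]
Total: 5 hits, 27 misses, 25 evictions

Answer: R U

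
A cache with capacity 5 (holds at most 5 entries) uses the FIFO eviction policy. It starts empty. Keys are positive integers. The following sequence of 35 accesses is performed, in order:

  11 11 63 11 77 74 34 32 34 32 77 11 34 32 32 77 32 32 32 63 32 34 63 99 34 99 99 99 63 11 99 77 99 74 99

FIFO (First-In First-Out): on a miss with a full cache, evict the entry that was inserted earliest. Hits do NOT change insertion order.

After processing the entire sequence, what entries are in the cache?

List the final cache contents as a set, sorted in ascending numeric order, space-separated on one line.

FIFO simulation (capacity=5):
  1. access 11: MISS. Cache (old->new): [11]
  2. access 11: HIT. Cache (old->new): [11]
  3. access 63: MISS. Cache (old->new): [11 63]
  4. access 11: HIT. Cache (old->new): [11 63]
  5. access 77: MISS. Cache (old->new): [11 63 77]
  6. access 74: MISS. Cache (old->new): [11 63 77 74]
  7. access 34: MISS. Cache (old->new): [11 63 77 74 34]
  8. access 32: MISS, evict 11. Cache (old->new): [63 77 74 34 32]
  9. access 34: HIT. Cache (old->new): [63 77 74 34 32]
  10. access 32: HIT. Cache (old->new): [63 77 74 34 32]
  11. access 77: HIT. Cache (old->new): [63 77 74 34 32]
  12. access 11: MISS, evict 63. Cache (old->new): [77 74 34 32 11]
  13. access 34: HIT. Cache (old->new): [77 74 34 32 11]
  14. access 32: HIT. Cache (old->new): [77 74 34 32 11]
  15. access 32: HIT. Cache (old->new): [77 74 34 32 11]
  16. access 77: HIT. Cache (old->new): [77 74 34 32 11]
  17. access 32: HIT. Cache (old->new): [77 74 34 32 11]
  18. access 32: HIT. Cache (old->new): [77 74 34 32 11]
  19. access 32: HIT. Cache (old->new): [77 74 34 32 11]
  20. access 63: MISS, evict 77. Cache (old->new): [74 34 32 11 63]
  21. access 32: HIT. Cache (old->new): [74 34 32 11 63]
  22. access 34: HIT. Cache (old->new): [74 34 32 11 63]
  23. access 63: HIT. Cache (old->new): [74 34 32 11 63]
  24. access 99: MISS, evict 74. Cache (old->new): [34 32 11 63 99]
  25. access 34: HIT. Cache (old->new): [34 32 11 63 99]
  26. access 99: HIT. Cache (old->new): [34 32 11 63 99]
  27. access 99: HIT. Cache (old->new): [34 32 11 63 99]
  28. access 99: HIT. Cache (old->new): [34 32 11 63 99]
  29. access 63: HIT. Cache (old->new): [34 32 11 63 99]
  30. access 11: HIT. Cache (old->new): [34 32 11 63 99]
  31. access 99: HIT. Cache (old->new): [34 32 11 63 99]
  32. access 77: MISS, evict 34. Cache (old->new): [32 11 63 99 77]
  33. access 99: HIT. Cache (old->new): [32 11 63 99 77]
  34. access 74: MISS, evict 32. Cache (old->new): [11 63 99 77 74]
  35. access 99: HIT. Cache (old->new): [11 63 99 77 74]
Total: 24 hits, 11 misses, 6 evictions

Answer: 11 63 74 77 99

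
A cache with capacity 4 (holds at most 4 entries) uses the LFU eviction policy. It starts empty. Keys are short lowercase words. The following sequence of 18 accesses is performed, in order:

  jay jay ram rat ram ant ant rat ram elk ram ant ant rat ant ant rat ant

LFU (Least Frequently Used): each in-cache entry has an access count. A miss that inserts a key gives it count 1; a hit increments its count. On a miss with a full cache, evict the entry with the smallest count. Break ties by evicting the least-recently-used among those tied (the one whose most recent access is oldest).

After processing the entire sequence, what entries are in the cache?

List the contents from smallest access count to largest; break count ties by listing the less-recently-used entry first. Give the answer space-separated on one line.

Answer: elk ram rat ant

Derivation:
LFU simulation (capacity=4):
  1. access jay: MISS. Cache: [jay(c=1)]
  2. access jay: HIT, count now 2. Cache: [jay(c=2)]
  3. access ram: MISS. Cache: [ram(c=1) jay(c=2)]
  4. access rat: MISS. Cache: [ram(c=1) rat(c=1) jay(c=2)]
  5. access ram: HIT, count now 2. Cache: [rat(c=1) jay(c=2) ram(c=2)]
  6. access ant: MISS. Cache: [rat(c=1) ant(c=1) jay(c=2) ram(c=2)]
  7. access ant: HIT, count now 2. Cache: [rat(c=1) jay(c=2) ram(c=2) ant(c=2)]
  8. access rat: HIT, count now 2. Cache: [jay(c=2) ram(c=2) ant(c=2) rat(c=2)]
  9. access ram: HIT, count now 3. Cache: [jay(c=2) ant(c=2) rat(c=2) ram(c=3)]
  10. access elk: MISS, evict jay(c=2). Cache: [elk(c=1) ant(c=2) rat(c=2) ram(c=3)]
  11. access ram: HIT, count now 4. Cache: [elk(c=1) ant(c=2) rat(c=2) ram(c=4)]
  12. access ant: HIT, count now 3. Cache: [elk(c=1) rat(c=2) ant(c=3) ram(c=4)]
  13. access ant: HIT, count now 4. Cache: [elk(c=1) rat(c=2) ram(c=4) ant(c=4)]
  14. access rat: HIT, count now 3. Cache: [elk(c=1) rat(c=3) ram(c=4) ant(c=4)]
  15. access ant: HIT, count now 5. Cache: [elk(c=1) rat(c=3) ram(c=4) ant(c=5)]
  16. access ant: HIT, count now 6. Cache: [elk(c=1) rat(c=3) ram(c=4) ant(c=6)]
  17. access rat: HIT, count now 4. Cache: [elk(c=1) ram(c=4) rat(c=4) ant(c=6)]
  18. access ant: HIT, count now 7. Cache: [elk(c=1) ram(c=4) rat(c=4) ant(c=7)]
Total: 13 hits, 5 misses, 1 evictions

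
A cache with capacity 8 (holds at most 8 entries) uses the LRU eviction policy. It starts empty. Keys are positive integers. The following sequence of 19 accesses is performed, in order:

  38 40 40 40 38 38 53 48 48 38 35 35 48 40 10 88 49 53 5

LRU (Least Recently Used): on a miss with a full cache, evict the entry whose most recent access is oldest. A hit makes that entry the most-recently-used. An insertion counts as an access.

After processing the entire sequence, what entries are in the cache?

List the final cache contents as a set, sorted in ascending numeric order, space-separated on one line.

Answer: 5 10 35 40 48 49 53 88

Derivation:
LRU simulation (capacity=8):
  1. access 38: MISS. Cache (LRU->MRU): [38]
  2. access 40: MISS. Cache (LRU->MRU): [38 40]
  3. access 40: HIT. Cache (LRU->MRU): [38 40]
  4. access 40: HIT. Cache (LRU->MRU): [38 40]
  5. access 38: HIT. Cache (LRU->MRU): [40 38]
  6. access 38: HIT. Cache (LRU->MRU): [40 38]
  7. access 53: MISS. Cache (LRU->MRU): [40 38 53]
  8. access 48: MISS. Cache (LRU->MRU): [40 38 53 48]
  9. access 48: HIT. Cache (LRU->MRU): [40 38 53 48]
  10. access 38: HIT. Cache (LRU->MRU): [40 53 48 38]
  11. access 35: MISS. Cache (LRU->MRU): [40 53 48 38 35]
  12. access 35: HIT. Cache (LRU->MRU): [40 53 48 38 35]
  13. access 48: HIT. Cache (LRU->MRU): [40 53 38 35 48]
  14. access 40: HIT. Cache (LRU->MRU): [53 38 35 48 40]
  15. access 10: MISS. Cache (LRU->MRU): [53 38 35 48 40 10]
  16. access 88: MISS. Cache (LRU->MRU): [53 38 35 48 40 10 88]
  17. access 49: MISS. Cache (LRU->MRU): [53 38 35 48 40 10 88 49]
  18. access 53: HIT. Cache (LRU->MRU): [38 35 48 40 10 88 49 53]
  19. access 5: MISS, evict 38. Cache (LRU->MRU): [35 48 40 10 88 49 53 5]
Total: 10 hits, 9 misses, 1 evictions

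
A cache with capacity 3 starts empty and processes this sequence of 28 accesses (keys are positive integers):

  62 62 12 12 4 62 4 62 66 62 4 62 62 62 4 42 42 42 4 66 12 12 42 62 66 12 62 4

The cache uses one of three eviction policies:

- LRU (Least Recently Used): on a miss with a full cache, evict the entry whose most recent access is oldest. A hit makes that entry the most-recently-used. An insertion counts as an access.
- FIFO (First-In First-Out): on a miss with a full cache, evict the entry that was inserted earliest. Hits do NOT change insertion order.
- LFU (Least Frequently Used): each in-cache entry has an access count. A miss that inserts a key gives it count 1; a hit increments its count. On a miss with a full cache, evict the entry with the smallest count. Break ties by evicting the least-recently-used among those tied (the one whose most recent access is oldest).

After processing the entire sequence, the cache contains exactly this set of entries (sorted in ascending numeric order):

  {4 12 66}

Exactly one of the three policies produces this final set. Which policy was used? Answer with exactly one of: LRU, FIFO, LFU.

Answer: FIFO

Derivation:
Simulating under each policy and comparing final sets:
  LRU: final set = {4 12 62} -> differs
  FIFO: final set = {4 12 66} -> MATCHES target
  LFU: final set = {4 12 62} -> differs
Only FIFO produces the target set.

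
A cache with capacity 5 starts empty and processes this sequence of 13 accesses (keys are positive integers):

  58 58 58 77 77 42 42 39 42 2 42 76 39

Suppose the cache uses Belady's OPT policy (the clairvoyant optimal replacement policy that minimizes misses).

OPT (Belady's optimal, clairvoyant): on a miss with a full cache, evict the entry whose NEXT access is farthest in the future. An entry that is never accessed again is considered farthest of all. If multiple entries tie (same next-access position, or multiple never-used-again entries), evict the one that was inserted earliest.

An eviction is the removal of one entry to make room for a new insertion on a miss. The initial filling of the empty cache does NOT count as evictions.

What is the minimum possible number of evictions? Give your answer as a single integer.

OPT (Belady) simulation (capacity=5):
  1. access 58: MISS. Cache: [58]
  2. access 58: HIT. Next use of 58: step 3. Cache: [58]
  3. access 58: HIT. Next use of 58: never. Cache: [58]
  4. access 77: MISS. Cache: [58 77]
  5. access 77: HIT. Next use of 77: never. Cache: [58 77]
  6. access 42: MISS. Cache: [58 77 42]
  7. access 42: HIT. Next use of 42: step 9. Cache: [58 77 42]
  8. access 39: MISS. Cache: [58 77 42 39]
  9. access 42: HIT. Next use of 42: step 11. Cache: [58 77 42 39]
  10. access 2: MISS. Cache: [58 77 42 39 2]
  11. access 42: HIT. Next use of 42: never. Cache: [58 77 42 39 2]
  12. access 76: MISS, evict 58 (next use: never). Cache: [77 42 39 2 76]
  13. access 39: HIT. Next use of 39: never. Cache: [77 42 39 2 76]
Total: 7 hits, 6 misses, 1 evictions

Answer: 1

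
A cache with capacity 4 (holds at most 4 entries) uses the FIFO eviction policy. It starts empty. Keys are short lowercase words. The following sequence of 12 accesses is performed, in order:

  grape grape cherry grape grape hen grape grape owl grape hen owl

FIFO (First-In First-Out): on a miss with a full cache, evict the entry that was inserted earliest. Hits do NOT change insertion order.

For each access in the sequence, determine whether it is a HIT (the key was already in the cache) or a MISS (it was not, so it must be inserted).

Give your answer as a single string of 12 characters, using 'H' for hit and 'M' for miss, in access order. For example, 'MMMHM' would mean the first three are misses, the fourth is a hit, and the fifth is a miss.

Answer: MHMHHMHHMHHH

Derivation:
FIFO simulation (capacity=4):
  1. access grape: MISS. Cache (old->new): [grape]
  2. access grape: HIT. Cache (old->new): [grape]
  3. access cherry: MISS. Cache (old->new): [grape cherry]
  4. access grape: HIT. Cache (old->new): [grape cherry]
  5. access grape: HIT. Cache (old->new): [grape cherry]
  6. access hen: MISS. Cache (old->new): [grape cherry hen]
  7. access grape: HIT. Cache (old->new): [grape cherry hen]
  8. access grape: HIT. Cache (old->new): [grape cherry hen]
  9. access owl: MISS. Cache (old->new): [grape cherry hen owl]
  10. access grape: HIT. Cache (old->new): [grape cherry hen owl]
  11. access hen: HIT. Cache (old->new): [grape cherry hen owl]
  12. access owl: HIT. Cache (old->new): [grape cherry hen owl]
Total: 8 hits, 4 misses, 0 evictions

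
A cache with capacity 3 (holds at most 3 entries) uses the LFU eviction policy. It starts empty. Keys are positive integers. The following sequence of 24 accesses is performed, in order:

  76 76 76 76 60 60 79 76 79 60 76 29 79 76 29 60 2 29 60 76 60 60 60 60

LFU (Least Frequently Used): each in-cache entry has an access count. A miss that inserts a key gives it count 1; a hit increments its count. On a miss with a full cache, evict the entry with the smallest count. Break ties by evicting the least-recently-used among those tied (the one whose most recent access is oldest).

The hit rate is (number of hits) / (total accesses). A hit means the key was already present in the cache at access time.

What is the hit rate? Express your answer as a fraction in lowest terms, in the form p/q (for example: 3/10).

Answer: 2/3

Derivation:
LFU simulation (capacity=3):
  1. access 76: MISS. Cache: [76(c=1)]
  2. access 76: HIT, count now 2. Cache: [76(c=2)]
  3. access 76: HIT, count now 3. Cache: [76(c=3)]
  4. access 76: HIT, count now 4. Cache: [76(c=4)]
  5. access 60: MISS. Cache: [60(c=1) 76(c=4)]
  6. access 60: HIT, count now 2. Cache: [60(c=2) 76(c=4)]
  7. access 79: MISS. Cache: [79(c=1) 60(c=2) 76(c=4)]
  8. access 76: HIT, count now 5. Cache: [79(c=1) 60(c=2) 76(c=5)]
  9. access 79: HIT, count now 2. Cache: [60(c=2) 79(c=2) 76(c=5)]
  10. access 60: HIT, count now 3. Cache: [79(c=2) 60(c=3) 76(c=5)]
  11. access 76: HIT, count now 6. Cache: [79(c=2) 60(c=3) 76(c=6)]
  12. access 29: MISS, evict 79(c=2). Cache: [29(c=1) 60(c=3) 76(c=6)]
  13. access 79: MISS, evict 29(c=1). Cache: [79(c=1) 60(c=3) 76(c=6)]
  14. access 76: HIT, count now 7. Cache: [79(c=1) 60(c=3) 76(c=7)]
  15. access 29: MISS, evict 79(c=1). Cache: [29(c=1) 60(c=3) 76(c=7)]
  16. access 60: HIT, count now 4. Cache: [29(c=1) 60(c=4) 76(c=7)]
  17. access 2: MISS, evict 29(c=1). Cache: [2(c=1) 60(c=4) 76(c=7)]
  18. access 29: MISS, evict 2(c=1). Cache: [29(c=1) 60(c=4) 76(c=7)]
  19. access 60: HIT, count now 5. Cache: [29(c=1) 60(c=5) 76(c=7)]
  20. access 76: HIT, count now 8. Cache: [29(c=1) 60(c=5) 76(c=8)]
  21. access 60: HIT, count now 6. Cache: [29(c=1) 60(c=6) 76(c=8)]
  22. access 60: HIT, count now 7. Cache: [29(c=1) 60(c=7) 76(c=8)]
  23. access 60: HIT, count now 8. Cache: [29(c=1) 76(c=8) 60(c=8)]
  24. access 60: HIT, count now 9. Cache: [29(c=1) 76(c=8) 60(c=9)]
Total: 16 hits, 8 misses, 5 evictions

Hit rate = 16/24 = 2/3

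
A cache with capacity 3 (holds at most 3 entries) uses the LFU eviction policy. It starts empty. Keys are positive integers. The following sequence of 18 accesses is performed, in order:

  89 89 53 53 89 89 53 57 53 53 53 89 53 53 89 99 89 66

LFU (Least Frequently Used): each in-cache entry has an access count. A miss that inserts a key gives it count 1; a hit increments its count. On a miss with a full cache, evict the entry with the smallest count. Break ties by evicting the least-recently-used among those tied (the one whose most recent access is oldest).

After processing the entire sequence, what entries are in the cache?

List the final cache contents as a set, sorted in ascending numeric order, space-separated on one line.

LFU simulation (capacity=3):
  1. access 89: MISS. Cache: [89(c=1)]
  2. access 89: HIT, count now 2. Cache: [89(c=2)]
  3. access 53: MISS. Cache: [53(c=1) 89(c=2)]
  4. access 53: HIT, count now 2. Cache: [89(c=2) 53(c=2)]
  5. access 89: HIT, count now 3. Cache: [53(c=2) 89(c=3)]
  6. access 89: HIT, count now 4. Cache: [53(c=2) 89(c=4)]
  7. access 53: HIT, count now 3. Cache: [53(c=3) 89(c=4)]
  8. access 57: MISS. Cache: [57(c=1) 53(c=3) 89(c=4)]
  9. access 53: HIT, count now 4. Cache: [57(c=1) 89(c=4) 53(c=4)]
  10. access 53: HIT, count now 5. Cache: [57(c=1) 89(c=4) 53(c=5)]
  11. access 53: HIT, count now 6. Cache: [57(c=1) 89(c=4) 53(c=6)]
  12. access 89: HIT, count now 5. Cache: [57(c=1) 89(c=5) 53(c=6)]
  13. access 53: HIT, count now 7. Cache: [57(c=1) 89(c=5) 53(c=7)]
  14. access 53: HIT, count now 8. Cache: [57(c=1) 89(c=5) 53(c=8)]
  15. access 89: HIT, count now 6. Cache: [57(c=1) 89(c=6) 53(c=8)]
  16. access 99: MISS, evict 57(c=1). Cache: [99(c=1) 89(c=6) 53(c=8)]
  17. access 89: HIT, count now 7. Cache: [99(c=1) 89(c=7) 53(c=8)]
  18. access 66: MISS, evict 99(c=1). Cache: [66(c=1) 89(c=7) 53(c=8)]
Total: 13 hits, 5 misses, 2 evictions

Answer: 53 66 89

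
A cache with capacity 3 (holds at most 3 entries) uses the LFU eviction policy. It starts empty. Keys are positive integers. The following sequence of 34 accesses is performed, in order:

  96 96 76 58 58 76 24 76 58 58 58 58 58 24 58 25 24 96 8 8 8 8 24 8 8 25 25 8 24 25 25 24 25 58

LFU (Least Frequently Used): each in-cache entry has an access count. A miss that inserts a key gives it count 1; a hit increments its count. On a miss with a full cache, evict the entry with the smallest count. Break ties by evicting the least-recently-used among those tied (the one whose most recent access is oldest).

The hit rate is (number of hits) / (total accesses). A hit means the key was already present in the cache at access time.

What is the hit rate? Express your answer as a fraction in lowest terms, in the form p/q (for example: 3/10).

Answer: 10/17

Derivation:
LFU simulation (capacity=3):
  1. access 96: MISS. Cache: [96(c=1)]
  2. access 96: HIT, count now 2. Cache: [96(c=2)]
  3. access 76: MISS. Cache: [76(c=1) 96(c=2)]
  4. access 58: MISS. Cache: [76(c=1) 58(c=1) 96(c=2)]
  5. access 58: HIT, count now 2. Cache: [76(c=1) 96(c=2) 58(c=2)]
  6. access 76: HIT, count now 2. Cache: [96(c=2) 58(c=2) 76(c=2)]
  7. access 24: MISS, evict 96(c=2). Cache: [24(c=1) 58(c=2) 76(c=2)]
  8. access 76: HIT, count now 3. Cache: [24(c=1) 58(c=2) 76(c=3)]
  9. access 58: HIT, count now 3. Cache: [24(c=1) 76(c=3) 58(c=3)]
  10. access 58: HIT, count now 4. Cache: [24(c=1) 76(c=3) 58(c=4)]
  11. access 58: HIT, count now 5. Cache: [24(c=1) 76(c=3) 58(c=5)]
  12. access 58: HIT, count now 6. Cache: [24(c=1) 76(c=3) 58(c=6)]
  13. access 58: HIT, count now 7. Cache: [24(c=1) 76(c=3) 58(c=7)]
  14. access 24: HIT, count now 2. Cache: [24(c=2) 76(c=3) 58(c=7)]
  15. access 58: HIT, count now 8. Cache: [24(c=2) 76(c=3) 58(c=8)]
  16. access 25: MISS, evict 24(c=2). Cache: [25(c=1) 76(c=3) 58(c=8)]
  17. access 24: MISS, evict 25(c=1). Cache: [24(c=1) 76(c=3) 58(c=8)]
  18. access 96: MISS, evict 24(c=1). Cache: [96(c=1) 76(c=3) 58(c=8)]
  19. access 8: MISS, evict 96(c=1). Cache: [8(c=1) 76(c=3) 58(c=8)]
  20. access 8: HIT, count now 2. Cache: [8(c=2) 76(c=3) 58(c=8)]
  21. access 8: HIT, count now 3. Cache: [76(c=3) 8(c=3) 58(c=8)]
  22. access 8: HIT, count now 4. Cache: [76(c=3) 8(c=4) 58(c=8)]
  23. access 24: MISS, evict 76(c=3). Cache: [24(c=1) 8(c=4) 58(c=8)]
  24. access 8: HIT, count now 5. Cache: [24(c=1) 8(c=5) 58(c=8)]
  25. access 8: HIT, count now 6. Cache: [24(c=1) 8(c=6) 58(c=8)]
  26. access 25: MISS, evict 24(c=1). Cache: [25(c=1) 8(c=6) 58(c=8)]
  27. access 25: HIT, count now 2. Cache: [25(c=2) 8(c=6) 58(c=8)]
  28. access 8: HIT, count now 7. Cache: [25(c=2) 8(c=7) 58(c=8)]
  29. access 24: MISS, evict 25(c=2). Cache: [24(c=1) 8(c=7) 58(c=8)]
  30. access 25: MISS, evict 24(c=1). Cache: [25(c=1) 8(c=7) 58(c=8)]
  31. access 25: HIT, count now 2. Cache: [25(c=2) 8(c=7) 58(c=8)]
  32. access 24: MISS, evict 25(c=2). Cache: [24(c=1) 8(c=7) 58(c=8)]
  33. access 25: MISS, evict 24(c=1). Cache: [25(c=1) 8(c=7) 58(c=8)]
  34. access 58: HIT, count now 9. Cache: [25(c=1) 8(c=7) 58(c=9)]
Total: 20 hits, 14 misses, 11 evictions

Hit rate = 20/34 = 10/17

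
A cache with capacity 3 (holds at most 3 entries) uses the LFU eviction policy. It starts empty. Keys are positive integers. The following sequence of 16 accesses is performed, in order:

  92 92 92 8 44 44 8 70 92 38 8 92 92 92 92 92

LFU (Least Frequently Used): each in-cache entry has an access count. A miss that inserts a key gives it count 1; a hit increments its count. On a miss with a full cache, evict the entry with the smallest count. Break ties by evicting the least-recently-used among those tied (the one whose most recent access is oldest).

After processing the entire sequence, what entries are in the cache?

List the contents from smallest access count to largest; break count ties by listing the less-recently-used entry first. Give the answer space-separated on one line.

Answer: 38 8 92

Derivation:
LFU simulation (capacity=3):
  1. access 92: MISS. Cache: [92(c=1)]
  2. access 92: HIT, count now 2. Cache: [92(c=2)]
  3. access 92: HIT, count now 3. Cache: [92(c=3)]
  4. access 8: MISS. Cache: [8(c=1) 92(c=3)]
  5. access 44: MISS. Cache: [8(c=1) 44(c=1) 92(c=3)]
  6. access 44: HIT, count now 2. Cache: [8(c=1) 44(c=2) 92(c=3)]
  7. access 8: HIT, count now 2. Cache: [44(c=2) 8(c=2) 92(c=3)]
  8. access 70: MISS, evict 44(c=2). Cache: [70(c=1) 8(c=2) 92(c=3)]
  9. access 92: HIT, count now 4. Cache: [70(c=1) 8(c=2) 92(c=4)]
  10. access 38: MISS, evict 70(c=1). Cache: [38(c=1) 8(c=2) 92(c=4)]
  11. access 8: HIT, count now 3. Cache: [38(c=1) 8(c=3) 92(c=4)]
  12. access 92: HIT, count now 5. Cache: [38(c=1) 8(c=3) 92(c=5)]
  13. access 92: HIT, count now 6. Cache: [38(c=1) 8(c=3) 92(c=6)]
  14. access 92: HIT, count now 7. Cache: [38(c=1) 8(c=3) 92(c=7)]
  15. access 92: HIT, count now 8. Cache: [38(c=1) 8(c=3) 92(c=8)]
  16. access 92: HIT, count now 9. Cache: [38(c=1) 8(c=3) 92(c=9)]
Total: 11 hits, 5 misses, 2 evictions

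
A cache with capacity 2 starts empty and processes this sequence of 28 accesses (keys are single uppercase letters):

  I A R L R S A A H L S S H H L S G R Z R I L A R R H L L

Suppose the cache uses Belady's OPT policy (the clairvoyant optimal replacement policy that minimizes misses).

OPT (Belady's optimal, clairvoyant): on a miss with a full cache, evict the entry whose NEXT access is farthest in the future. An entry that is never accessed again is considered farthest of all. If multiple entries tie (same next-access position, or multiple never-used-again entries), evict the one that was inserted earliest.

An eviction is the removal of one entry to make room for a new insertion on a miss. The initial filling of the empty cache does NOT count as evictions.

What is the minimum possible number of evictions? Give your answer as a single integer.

OPT (Belady) simulation (capacity=2):
  1. access I: MISS. Cache: [I]
  2. access A: MISS. Cache: [I A]
  3. access R: MISS, evict I (next use: step 21). Cache: [A R]
  4. access L: MISS, evict A (next use: step 7). Cache: [R L]
  5. access R: HIT. Next use of R: step 18. Cache: [R L]
  6. access S: MISS, evict R (next use: step 18). Cache: [L S]
  7. access A: MISS, evict S (next use: step 11). Cache: [L A]
  8. access A: HIT. Next use of A: step 23. Cache: [L A]
  9. access H: MISS, evict A (next use: step 23). Cache: [L H]
  10. access L: HIT. Next use of L: step 15. Cache: [L H]
  11. access S: MISS, evict L (next use: step 15). Cache: [H S]
  12. access S: HIT. Next use of S: step 16. Cache: [H S]
  13. access H: HIT. Next use of H: step 14. Cache: [H S]
  14. access H: HIT. Next use of H: step 26. Cache: [H S]
  15. access L: MISS, evict H (next use: step 26). Cache: [S L]
  16. access S: HIT. Next use of S: never. Cache: [S L]
  17. access G: MISS, evict S (next use: never). Cache: [L G]
  18. access R: MISS, evict G (next use: never). Cache: [L R]
  19. access Z: MISS, evict L (next use: step 22). Cache: [R Z]
  20. access R: HIT. Next use of R: step 24. Cache: [R Z]
  21. access I: MISS, evict Z (next use: never). Cache: [R I]
  22. access L: MISS, evict I (next use: never). Cache: [R L]
  23. access A: MISS, evict L (next use: step 27). Cache: [R A]
  24. access R: HIT. Next use of R: step 25. Cache: [R A]
  25. access R: HIT. Next use of R: never. Cache: [R A]
  26. access H: MISS, evict R (next use: never). Cache: [A H]
  27. access L: MISS, evict A (next use: never). Cache: [H L]
  28. access L: HIT. Next use of L: never. Cache: [H L]
Total: 11 hits, 17 misses, 15 evictions

Answer: 15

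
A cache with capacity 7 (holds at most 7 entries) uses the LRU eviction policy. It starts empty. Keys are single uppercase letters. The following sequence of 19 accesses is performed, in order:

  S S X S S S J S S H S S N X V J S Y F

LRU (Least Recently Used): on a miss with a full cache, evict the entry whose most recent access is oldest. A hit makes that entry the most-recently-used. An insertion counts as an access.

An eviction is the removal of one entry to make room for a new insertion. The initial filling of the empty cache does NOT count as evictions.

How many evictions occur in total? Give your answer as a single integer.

Answer: 1

Derivation:
LRU simulation (capacity=7):
  1. access S: MISS. Cache (LRU->MRU): [S]
  2. access S: HIT. Cache (LRU->MRU): [S]
  3. access X: MISS. Cache (LRU->MRU): [S X]
  4. access S: HIT. Cache (LRU->MRU): [X S]
  5. access S: HIT. Cache (LRU->MRU): [X S]
  6. access S: HIT. Cache (LRU->MRU): [X S]
  7. access J: MISS. Cache (LRU->MRU): [X S J]
  8. access S: HIT. Cache (LRU->MRU): [X J S]
  9. access S: HIT. Cache (LRU->MRU): [X J S]
  10. access H: MISS. Cache (LRU->MRU): [X J S H]
  11. access S: HIT. Cache (LRU->MRU): [X J H S]
  12. access S: HIT. Cache (LRU->MRU): [X J H S]
  13. access N: MISS. Cache (LRU->MRU): [X J H S N]
  14. access X: HIT. Cache (LRU->MRU): [J H S N X]
  15. access V: MISS. Cache (LRU->MRU): [J H S N X V]
  16. access J: HIT. Cache (LRU->MRU): [H S N X V J]
  17. access S: HIT. Cache (LRU->MRU): [H N X V J S]
  18. access Y: MISS. Cache (LRU->MRU): [H N X V J S Y]
  19. access F: MISS, evict H. Cache (LRU->MRU): [N X V J S Y F]
Total: 11 hits, 8 misses, 1 evictions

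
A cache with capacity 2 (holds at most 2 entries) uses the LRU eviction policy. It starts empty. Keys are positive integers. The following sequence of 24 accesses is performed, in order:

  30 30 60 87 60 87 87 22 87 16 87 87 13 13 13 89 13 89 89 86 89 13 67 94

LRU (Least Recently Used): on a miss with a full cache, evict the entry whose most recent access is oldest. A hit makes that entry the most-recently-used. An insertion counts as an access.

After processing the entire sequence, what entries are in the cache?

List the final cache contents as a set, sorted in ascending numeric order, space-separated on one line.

Answer: 67 94

Derivation:
LRU simulation (capacity=2):
  1. access 30: MISS. Cache (LRU->MRU): [30]
  2. access 30: HIT. Cache (LRU->MRU): [30]
  3. access 60: MISS. Cache (LRU->MRU): [30 60]
  4. access 87: MISS, evict 30. Cache (LRU->MRU): [60 87]
  5. access 60: HIT. Cache (LRU->MRU): [87 60]
  6. access 87: HIT. Cache (LRU->MRU): [60 87]
  7. access 87: HIT. Cache (LRU->MRU): [60 87]
  8. access 22: MISS, evict 60. Cache (LRU->MRU): [87 22]
  9. access 87: HIT. Cache (LRU->MRU): [22 87]
  10. access 16: MISS, evict 22. Cache (LRU->MRU): [87 16]
  11. access 87: HIT. Cache (LRU->MRU): [16 87]
  12. access 87: HIT. Cache (LRU->MRU): [16 87]
  13. access 13: MISS, evict 16. Cache (LRU->MRU): [87 13]
  14. access 13: HIT. Cache (LRU->MRU): [87 13]
  15. access 13: HIT. Cache (LRU->MRU): [87 13]
  16. access 89: MISS, evict 87. Cache (LRU->MRU): [13 89]
  17. access 13: HIT. Cache (LRU->MRU): [89 13]
  18. access 89: HIT. Cache (LRU->MRU): [13 89]
  19. access 89: HIT. Cache (LRU->MRU): [13 89]
  20. access 86: MISS, evict 13. Cache (LRU->MRU): [89 86]
  21. access 89: HIT. Cache (LRU->MRU): [86 89]
  22. access 13: MISS, evict 86. Cache (LRU->MRU): [89 13]
  23. access 67: MISS, evict 89. Cache (LRU->MRU): [13 67]
  24. access 94: MISS, evict 13. Cache (LRU->MRU): [67 94]
Total: 13 hits, 11 misses, 9 evictions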